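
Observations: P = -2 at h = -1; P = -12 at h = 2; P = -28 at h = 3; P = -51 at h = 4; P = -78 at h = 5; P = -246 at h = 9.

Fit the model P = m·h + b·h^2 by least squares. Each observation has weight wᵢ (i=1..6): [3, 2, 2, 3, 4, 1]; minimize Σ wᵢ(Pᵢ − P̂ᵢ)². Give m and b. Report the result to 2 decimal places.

The normal system AᵀWA·[m, b]ᵀ = AᵀWP is [[258, 1488]; [1488, 10026]]·[m, b]ᵀ = [-4596, -30780]ᵀ.
det = 258·10026 − 1488² = 372564.
m = ((-4596)·10026 − 1488·(-30780))/372564 = -7746/10349; b = (258·(-30780) − 1488·(-4596))/372564 = -30622/10349.

m = -0.75, b = -2.96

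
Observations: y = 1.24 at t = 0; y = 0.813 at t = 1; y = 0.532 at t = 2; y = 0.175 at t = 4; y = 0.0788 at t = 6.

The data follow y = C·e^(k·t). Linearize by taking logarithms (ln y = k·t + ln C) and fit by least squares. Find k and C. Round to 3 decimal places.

k = -0.471, C = 1.276

With ln yᵢ as the transformed response and tᵢ as the regressor:
Over the data: Σt = 13.0000, Σ(t)² = 57.0000, Σln y = -4.9068, Σt·ln y = -23.6862.
Normal system: [[57.0000, 13.0000]; [13.0000, 5]]·[k, ln C]ᵀ = [-23.6862, -4.9068]ᵀ.
Slope k = (n·Σt·ln y − Σt·Σln y)/(n·Σ(t)² − (Σt)²) = (5·-23.6862 − 13.0000·-4.9068)/116.0000 = -0.47105; ln C = (Σln y − k·Σt)/n = 0.24337, so C = exp(0.24337) = 1.27554.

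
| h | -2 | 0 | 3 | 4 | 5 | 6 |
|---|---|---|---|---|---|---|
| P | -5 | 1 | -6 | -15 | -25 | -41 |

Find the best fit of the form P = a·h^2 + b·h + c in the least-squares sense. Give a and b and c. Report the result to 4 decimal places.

a = -1.3740, b = 1.1931, c = 2.2610

Sums needed: Σh^2·h^2 = 2274, Σh^2·h = 424, Σh^2 = 90, Σh·h = 90, Σh = 16, Σ1 = 6.
And Σh^2·P = -2415, Σh·P = -439, ΣP = -91.
AᵀA·[a, b, c]ᵀ = AᵀP becomes [[2274, 424, 90]; [424, 90, 16]; [90, 16, 6]]·[a, b, c]ᵀ = [-2415, -439, -91]ᵀ.
Row-reducing yields a = -10181/7410, b = 2947/2470, c = 8377/3705.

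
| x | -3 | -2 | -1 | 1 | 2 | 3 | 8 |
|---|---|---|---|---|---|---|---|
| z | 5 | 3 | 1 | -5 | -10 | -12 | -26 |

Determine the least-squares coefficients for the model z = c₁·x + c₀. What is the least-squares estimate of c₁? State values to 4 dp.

AᵀA·[c₁, c₀]ᵀ = Aᵀz reads: 92·c₁ + 8·c₀ = -291;  8·c₁ + 7·c₀ = -44.
Δ = 92·7 − 8² = 580.
c₁ = ((-291)·7 − 8·(-44))/580 = -337/116; c₀ = (92·(-44) − 8·(-291))/580 = -86/29.

c₁ = -2.9052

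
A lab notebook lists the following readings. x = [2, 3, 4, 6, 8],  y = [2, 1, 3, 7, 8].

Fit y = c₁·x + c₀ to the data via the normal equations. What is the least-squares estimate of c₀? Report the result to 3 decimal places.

With design matrix M, MᵀM = [[129, 23]; [23, 5]] and Mᵀy = [125, 21]ᵀ.
Δ = 129·5 − 23² = 116.
c₁ = (125·5 − 23·21)/116 = 71/58; c₀ = (129·21 − 23·125)/116 = -83/58.

c₀ = -1.431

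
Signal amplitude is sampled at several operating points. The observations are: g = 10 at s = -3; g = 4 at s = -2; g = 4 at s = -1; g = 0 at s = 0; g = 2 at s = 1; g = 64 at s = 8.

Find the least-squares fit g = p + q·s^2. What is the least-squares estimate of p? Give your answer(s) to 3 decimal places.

Normal-equation sums: Σ1 = 6, Σs^2 = 79, Σs^2·s^2 = 4195.
Moment sums: Σg = 84, Σs^2·g = 4208.
So AᵀA·[p, q]ᵀ = Aᵀg: [[6, 79]; [79, 4195]]·[p, q]ᵀ = [84, 4208]ᵀ.
det = 6·4195 − 79² = 18929.
p = (84·4195 − 79·4208)/18929 = 19948/18929; q = (6·4208 − 79·84)/18929 = 18612/18929.

p = 1.054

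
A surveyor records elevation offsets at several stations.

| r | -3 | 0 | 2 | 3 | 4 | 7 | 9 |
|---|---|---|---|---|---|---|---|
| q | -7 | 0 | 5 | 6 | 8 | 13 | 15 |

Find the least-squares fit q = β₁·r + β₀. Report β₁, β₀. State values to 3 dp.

β₁ = 1.834, β₀ = -0.049

The normal system XᵀX·[β₁, β₀]ᵀ = Xᵀq is [[168, 22]; [22, 7]]·[β₁, β₀]ᵀ = [307, 40]ᵀ.
det = 168·7 − 22² = 692.
β₁ = (307·7 − 22·40)/692 = 1269/692; β₀ = (168·40 − 22·307)/692 = -17/346.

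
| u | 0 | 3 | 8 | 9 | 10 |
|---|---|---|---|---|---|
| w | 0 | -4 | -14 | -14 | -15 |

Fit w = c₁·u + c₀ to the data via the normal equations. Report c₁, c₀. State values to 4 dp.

c₁ = -1.5946, c₀ = 0.1676

Setting ∂/∂c₁ … = 0 gives: 254·c₁ + 30·c₀ = -400;  30·c₁ + 5·c₀ = -47.
(Σu·u = 254, Σu = 30, Σ1 = 5, Σu·w = -400, Σw = -47.)
Eliminating c₀: 5·(row 1) − 30·(row 2) gives 370·c₁ = 5·(-400) − 30·(-47) = -590, so c₁ = -59/37.
Then c₀ = ((-47) − 30·(-59/37))/5 = 31/185.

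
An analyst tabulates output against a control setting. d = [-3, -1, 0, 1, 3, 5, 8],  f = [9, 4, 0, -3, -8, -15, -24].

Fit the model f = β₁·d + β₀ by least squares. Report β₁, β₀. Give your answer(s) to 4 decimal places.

β₁ = -3.0202, β₀ = 0.3232

The normal equations are: 109·β₁ + 13·β₀ = -325;  13·β₁ + 7·β₀ = -37.
(Σd·d = 109, Σd = 13, Σ1 = 7, Σd·f = -325, Σf = -37.)
Determinant 109·7 − 13² = 594.
β₁ = ((-325)·7 − 13·(-37))/594 = -299/99; β₀ = (109·(-37) − 13·(-325))/594 = 32/99.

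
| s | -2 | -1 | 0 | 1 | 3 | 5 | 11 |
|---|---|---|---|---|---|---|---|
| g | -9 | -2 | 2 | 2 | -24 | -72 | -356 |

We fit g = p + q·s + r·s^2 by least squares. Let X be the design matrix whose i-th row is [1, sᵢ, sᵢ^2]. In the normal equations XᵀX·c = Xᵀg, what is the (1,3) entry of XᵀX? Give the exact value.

Row 1 ↔ basis 1, column 3 ↔ basis s^2, so (XᵀX)_{1,3} = Σᵢ s^2 = (1)·(4) + (1)·(1) + (1)·(0) + (1)·(1) + (1)·(9) + (1)·(25) + (1)·(121) = 161.

161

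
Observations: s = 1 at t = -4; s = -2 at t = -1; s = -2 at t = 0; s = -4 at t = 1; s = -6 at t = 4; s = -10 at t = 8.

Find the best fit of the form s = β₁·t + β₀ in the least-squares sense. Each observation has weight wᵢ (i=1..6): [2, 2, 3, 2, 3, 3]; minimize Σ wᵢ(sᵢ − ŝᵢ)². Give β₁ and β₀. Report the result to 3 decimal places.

From the data, Σwᵢ·t·t = 276, Σwᵢ·t = 28, Σwᵢ·1 = 15.
For XᵀWs: Σwᵢ·t·s = -324, Σwᵢ·s = -64.
Eliminating β₀: 15·(row 1) − 28·(row 2) gives 3356·β₁ = 15·(-324) − 28·(-64) = -3068, so β₁ = -767/839.
Then β₀ = ((-64) − 28·(-767/839))/15 = -2148/839.

β₁ = -0.914, β₀ = -2.560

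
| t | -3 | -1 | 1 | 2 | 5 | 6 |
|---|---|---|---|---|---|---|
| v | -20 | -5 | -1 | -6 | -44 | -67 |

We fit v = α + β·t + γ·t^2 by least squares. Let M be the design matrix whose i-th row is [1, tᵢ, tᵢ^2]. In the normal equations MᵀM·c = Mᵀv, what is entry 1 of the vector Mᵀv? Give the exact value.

Entry 1 ↔ basis 1, so (Mᵀv)_{1} = Σᵢ vᵢ = (1)·(-20) + (1)·(-5) + (1)·(-1) + (1)·(-6) + (1)·(-44) + (1)·(-67) = -143.

-143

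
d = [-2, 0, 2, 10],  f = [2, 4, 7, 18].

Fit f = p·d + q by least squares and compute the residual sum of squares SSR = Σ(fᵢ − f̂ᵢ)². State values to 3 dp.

Forming XᵀX = [[108, 10]; [10, 4]] and Xᵀf = [190, 31]ᵀ gives XᵀX·[p, q]ᵀ = Xᵀf.
Eliminating q: 4·(row 1) − 10·(row 2) gives 332·p = 4·190 − 10·31 = 450, so p = 225/166.
Then q = (31 − 10·(225/166))/4 = 362/83.
Residuals: 29/83, -30/83, -6/83, 7/83; SSR = 22/83.

SSR = 0.265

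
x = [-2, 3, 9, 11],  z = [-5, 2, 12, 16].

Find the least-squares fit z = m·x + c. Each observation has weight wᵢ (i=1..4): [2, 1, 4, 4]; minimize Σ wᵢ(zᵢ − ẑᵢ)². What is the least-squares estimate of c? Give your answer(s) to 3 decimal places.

c = -2.116

Entries of AᵀWA: Σwᵢ·x·x = 825, Σwᵢ·x = 79, Σwᵢ·1 = 11.
For AᵀWz: Σwᵢ·x·z = 1162, Σwᵢ·z = 104.
Eliminating c: 11·(row 1) − 79·(row 2) gives 2834·m = 11·1162 − 79·104 = 4566, so m = 2283/1417.
Then c = (104 − 79·(2283/1417))/11 = -2999/1417.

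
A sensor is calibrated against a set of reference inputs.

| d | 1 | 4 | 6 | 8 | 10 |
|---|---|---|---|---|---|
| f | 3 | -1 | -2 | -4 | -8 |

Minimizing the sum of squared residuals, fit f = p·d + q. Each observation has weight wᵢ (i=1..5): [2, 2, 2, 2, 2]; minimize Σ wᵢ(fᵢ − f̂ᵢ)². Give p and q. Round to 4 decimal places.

p = -1.1352, q = 4.1844

The normal equations are: 434·p + 58·q = -250;  58·p + 10·q = -24.
det = 434·10 − 58² = 976.
p = ((-250)·10 − 58·(-24))/976 = -277/244; q = (434·(-24) − 58·(-250))/976 = 1021/244.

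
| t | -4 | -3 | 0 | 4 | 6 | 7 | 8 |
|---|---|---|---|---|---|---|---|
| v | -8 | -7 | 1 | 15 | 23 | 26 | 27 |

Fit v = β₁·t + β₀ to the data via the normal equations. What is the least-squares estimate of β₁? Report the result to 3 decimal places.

The normal equations are: 190·β₁ + 18·β₀ = 649;  18·β₁ + 7·β₀ = 77.
Δ = 190·7 − 18² = 1006.
β₁ = (649·7 − 18·77)/1006 = 3157/1006; β₀ = (190·77 − 18·649)/1006 = 1474/503.

β₁ = 3.138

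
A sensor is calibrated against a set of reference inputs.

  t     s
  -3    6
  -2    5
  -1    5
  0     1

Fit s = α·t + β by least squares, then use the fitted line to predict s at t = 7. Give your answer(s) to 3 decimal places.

ŝ = -8.500

The normal system MᵀM·[α, β]ᵀ = Mᵀs is [[14, -6]; [-6, 4]]·[α, β]ᵀ = [-33, 17]ᵀ.
det = 14·4 − (-6)² = 20.
α = ((-33)·4 − (-6)·17)/20 = -3/2; β = (14·17 − (-6)·(-33))/20 = 2.
At t = 7: ŝ = (-3/2)·(7) + (2)·(1) = -17/2.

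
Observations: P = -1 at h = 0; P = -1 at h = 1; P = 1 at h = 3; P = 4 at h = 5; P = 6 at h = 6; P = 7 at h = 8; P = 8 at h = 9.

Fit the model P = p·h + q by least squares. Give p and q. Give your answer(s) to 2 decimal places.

p = 1.09, q = -1.57

Forming XᵀX = [[216, 32]; [32, 7]] and XᵀP = [186, 24]ᵀ gives XᵀX·[p, q]ᵀ = XᵀP.
Determinant 216·7 − 32² = 488.
p = (186·7 − 32·24)/488 = 267/244; q = (216·24 − 32·186)/488 = -96/61.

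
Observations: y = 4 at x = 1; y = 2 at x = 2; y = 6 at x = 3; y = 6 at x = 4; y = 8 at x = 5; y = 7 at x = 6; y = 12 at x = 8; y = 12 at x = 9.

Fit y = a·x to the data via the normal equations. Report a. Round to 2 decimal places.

With design matrix M, MᵀM = [[236]] and Mᵀy = [336]ᵀ.
a = 336/236 = 1.42373.

a = 1.42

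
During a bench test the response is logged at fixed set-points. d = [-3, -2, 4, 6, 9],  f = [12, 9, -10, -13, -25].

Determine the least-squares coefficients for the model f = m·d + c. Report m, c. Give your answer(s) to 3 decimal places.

MᵀM·[m, c]ᵀ = Mᵀf reads: 146·m + 14·c = -397;  14·m + 5·c = -27.
Determinant 146·5 − 14² = 534.
m = ((-397)·5 − 14·(-27))/534 = -1607/534; c = (146·(-27) − 14·(-397))/534 = 808/267.

m = -3.009, c = 3.026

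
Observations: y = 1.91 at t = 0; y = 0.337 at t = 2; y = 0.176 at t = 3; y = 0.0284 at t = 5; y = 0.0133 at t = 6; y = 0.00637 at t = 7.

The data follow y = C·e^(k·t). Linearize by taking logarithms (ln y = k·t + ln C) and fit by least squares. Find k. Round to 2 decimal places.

k = -0.82

Let Y = ln y. Fitting Y = k·t + ln C by least squares:
Σt = 23.0000, Σ(t)² = 123.0000, Σln y = -15.1154, Σt·ln y = -86.5070.
Normal system: [[123.0000, 23.0000]; [23.0000, 6]]·[k, ln C]ᵀ = [-86.5070, -15.1154]ᵀ.
Slope k = (n·Σt·ln y − Σt·Σln y)/(n·Σ(t)² − (Σt)²) = (6·-86.5070 − 23.0000·-15.1154)/209.0000 = -0.82004; ln C = (Σln y − k·Σt)/n = 0.62427.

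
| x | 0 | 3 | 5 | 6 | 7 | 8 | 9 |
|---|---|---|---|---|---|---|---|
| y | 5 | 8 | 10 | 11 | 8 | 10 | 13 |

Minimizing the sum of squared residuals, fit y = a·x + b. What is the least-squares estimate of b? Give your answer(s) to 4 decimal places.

b = 5.5099

Setting ∂/∂a … = 0 gives: 264·a + 38·b = 393;  38·a + 7·b = 65.
(Σx·x = 264, Σx = 38, Σ1 = 7, Σx·y = 393, Σy = 65.)
Determinant 264·7 − 38² = 404.
a = (393·7 − 38·65)/404 = 281/404; b = (264·65 − 38·393)/404 = 1113/202.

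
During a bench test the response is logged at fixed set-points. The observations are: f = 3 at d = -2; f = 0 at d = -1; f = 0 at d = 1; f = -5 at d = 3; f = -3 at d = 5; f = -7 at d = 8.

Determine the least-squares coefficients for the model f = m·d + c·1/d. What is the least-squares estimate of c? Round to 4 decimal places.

Forming XᵀX = [[104, 6]; [6, 34801/14400]] and Xᵀf = [-92, -557/120]ᵀ gives XᵀX·[m, c]ᵀ = Xᵀf.
Δ = 104·(34801/14400) − 6² = 387613/1800.
m = ((-92)·(34801/14400) − 6·(-557/120))/(387613/1800) = -700163/775226; c = (104·(-557/120) − 6·(-92))/(387613/1800) = 124680/387613.

c = 0.3217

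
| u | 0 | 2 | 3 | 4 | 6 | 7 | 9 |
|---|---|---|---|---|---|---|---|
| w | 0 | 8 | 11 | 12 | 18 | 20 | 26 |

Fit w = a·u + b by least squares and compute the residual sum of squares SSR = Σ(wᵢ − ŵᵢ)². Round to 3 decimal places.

SSR = 5.604

From the data, Σu·u = 195, Σu = 31, Σ1 = 7.
For Aᵀw: Σu·w = 579, Σw = 95.
So AᵀA·[a, b]ᵀ = Aᵀw: [[195, 31]; [31, 7]]·[a, b]ᵀ = [579, 95]ᵀ.
Determinant 195·7 − 31² = 404.
a = (579·7 − 31·95)/404 = 277/101; b = (195·95 − 31·579)/404 = 144/101.
Residuals: -144/101, 110/101, 136/101, -40/101, 12/101, -63/101, -11/101; SSR = 566/101.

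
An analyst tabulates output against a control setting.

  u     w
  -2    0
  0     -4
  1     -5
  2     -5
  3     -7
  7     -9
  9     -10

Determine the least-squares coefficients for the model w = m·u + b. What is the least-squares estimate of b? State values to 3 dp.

b = -3.365

The normal system XᵀX·[m, b]ᵀ = Xᵀw is [[148, 20]; [20, 7]]·[m, b]ᵀ = [-189, -40]ᵀ.
Δ = 148·7 − 20² = 636.
m = ((-189)·7 − 20·(-40))/636 = -523/636; b = (148·(-40) − 20·(-189))/636 = -535/159.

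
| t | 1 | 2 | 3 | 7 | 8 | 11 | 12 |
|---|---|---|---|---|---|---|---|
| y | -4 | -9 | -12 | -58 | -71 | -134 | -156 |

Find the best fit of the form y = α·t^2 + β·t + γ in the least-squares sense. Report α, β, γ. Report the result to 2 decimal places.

Normal-equation sums: Σt^2·t^2 = 41972, Σt^2·t = 3950, Σt^2 = 392, Σt·t = 392, Σt = 44, Σ1 = 7.
And Σt^2·y = -46212, Σt·y = -4378, Σy = -444.
Row-reducing yields α = -184931/179697, β = -12868/25671, γ = -158532/59899.

α = -1.03, β = -0.50, γ = -2.65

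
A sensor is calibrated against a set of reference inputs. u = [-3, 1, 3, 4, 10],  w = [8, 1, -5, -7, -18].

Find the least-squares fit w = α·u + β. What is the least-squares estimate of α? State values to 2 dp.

α = -2.03

Normal-equation sums: Σu·u = 135, Σu = 15, Σ1 = 5.
And Σu·w = -246, Σw = -21.
MᵀM·[α, β]ᵀ = Mᵀw becomes [[135, 15]; [15, 5]]·[α, β]ᵀ = [-246, -21]ᵀ.
det = 135·5 − 15² = 450.
α = ((-246)·5 − 15·(-21))/450 = -61/30; β = (135·(-21) − 15·(-246))/450 = 19/10.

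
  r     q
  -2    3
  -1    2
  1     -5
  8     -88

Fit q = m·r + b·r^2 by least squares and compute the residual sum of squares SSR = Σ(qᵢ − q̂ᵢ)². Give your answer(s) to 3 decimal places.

SSR = 0.624

Compute the Gram sums: Σr·r = 70, Σr·r^2 = 504, Σr^2·r^2 = 4114.
Right-hand side: Σr·q = -717, Σr^2·q = -5623.
Normal equations: [[70, 504]; [504, 4114]]·[m, b]ᵀ = [-717, -5623]ᵀ.
Eliminating b: 4114·(row 1) − 504·(row 2) gives 33964·m = 4114·(-717) − 504·(-5623) = -115746, so m = -57873/16982.
Then b = ((-5623) − 504·(-57873/16982))/4114 = -2303/2426.
Residuals: -158/8491, -3894/8491, -5458/8491, 156/8491; SSR = 5300/8491.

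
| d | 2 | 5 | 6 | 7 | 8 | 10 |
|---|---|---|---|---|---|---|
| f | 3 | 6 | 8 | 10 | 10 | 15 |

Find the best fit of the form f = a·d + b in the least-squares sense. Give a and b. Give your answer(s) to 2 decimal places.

a = 1.46, b = -0.61

XᵀX·[a, b]ᵀ = Xᵀf reads: 278·a + 38·b = 384;  38·a + 6·b = 52.
det = 278·6 − 38² = 224.
a = (384·6 − 38·52)/224 = 41/28; b = (278·52 − 38·384)/224 = -17/28.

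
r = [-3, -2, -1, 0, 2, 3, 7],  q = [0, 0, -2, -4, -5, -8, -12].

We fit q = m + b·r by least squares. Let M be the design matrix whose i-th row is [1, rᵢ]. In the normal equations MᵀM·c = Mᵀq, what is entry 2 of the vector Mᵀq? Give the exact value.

-116

Entry 2 ↔ basis r, so (Mᵀq)_{2} = Σᵢ (r)·qᵢ = (-3)·(0) + (-2)·(0) + (-1)·(-2) + (0)·(-4) + (2)·(-5) + (3)·(-8) + (7)·(-12) = -116.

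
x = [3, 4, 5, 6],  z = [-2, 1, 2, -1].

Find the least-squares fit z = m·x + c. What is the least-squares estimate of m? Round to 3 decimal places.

Normal-equation sums: Σx·x = 86, Σx = 18, Σ1 = 4.
Right-hand side: Σx·z = 2, Σz = 0.
Normal equations: [[86, 18]; [18, 4]]·[m, c]ᵀ = [2, 0]ᵀ.
Determinant 86·4 − 18² = 20.
m = (2·4 − 18·0)/20 = 2/5; c = (86·0 − 18·2)/20 = -9/5.

m = 0.400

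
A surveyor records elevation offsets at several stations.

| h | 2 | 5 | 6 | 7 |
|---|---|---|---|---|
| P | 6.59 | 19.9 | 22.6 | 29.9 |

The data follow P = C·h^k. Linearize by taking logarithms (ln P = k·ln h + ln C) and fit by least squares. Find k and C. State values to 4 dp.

k = 1.1792, C = 2.9079

With ln Pᵢ as the transformed response and ln hᵢ as the regressor:
AᵀA = [[10.0677, 6.0403]; [6.0403, 4]], rhs = [18.3189, 11.3921]ᵀ  (here Σln h = 6.0403, Σ(ln h)² = 10.0677, Σln P = 11.3921, Σln h·ln P = 18.3189).
Slope k = (n·Σln h·ln P − Σln h·Σln P)/(n·Σ(ln h)² − (Σln h)²) = (4·18.3189 − 6.0403·11.3921)/3.7862 = 1.17915; ln C = (Σln P − k·Σln h)/n = 1.06742, so C = exp(1.06742) = 2.90788.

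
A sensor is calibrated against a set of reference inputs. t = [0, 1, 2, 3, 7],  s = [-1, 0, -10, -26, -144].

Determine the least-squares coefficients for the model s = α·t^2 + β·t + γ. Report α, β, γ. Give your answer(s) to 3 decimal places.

With design matrix A, AᵀA = [[2499, 379, 63]; [379, 63, 13]; [63, 13, 5]] and Aᵀs = [-7330, -1106, -181]ᵀ.
Solving the 3×3 system (Gaussian elimination) gives α = -26761/8702, β = 7867/8702, γ = 861/4351.

α = -3.075, β = 0.904, γ = 0.198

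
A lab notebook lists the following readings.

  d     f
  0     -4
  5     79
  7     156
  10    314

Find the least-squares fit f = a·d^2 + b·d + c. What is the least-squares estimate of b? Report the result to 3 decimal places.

Forming AᵀA = [[13026, 1468, 174]; [1468, 174, 22]; [174, 22, 4]] and Aᵀf = [41019, 4627, 545]ᵀ gives AᵀA·[a, b, c]ᵀ = Aᵀf.
Inverting the 3×3 Gram matrix, [a, b, c]ᵀ = [16967/5620, 9201/5620, -4589/1124]ᵀ.

b = 1.637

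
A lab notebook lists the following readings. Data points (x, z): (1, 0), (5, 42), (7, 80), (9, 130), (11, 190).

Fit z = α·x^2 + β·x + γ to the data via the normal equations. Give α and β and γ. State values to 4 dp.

α = 1.4135, β = 2.0648, γ = -3.5342

From the data, Σx^2·x^2 = 24229, Σx^2·x = 2529, Σx^2 = 277, Σx·x = 277, Σx = 33, Σ1 = 5.
For Aᵀz: Σx^2·z = 38490, Σx·z = 4030, Σz = 442.
Row-reducing yields α = 3839/2716, β = 1402/679, γ = -9599/2716.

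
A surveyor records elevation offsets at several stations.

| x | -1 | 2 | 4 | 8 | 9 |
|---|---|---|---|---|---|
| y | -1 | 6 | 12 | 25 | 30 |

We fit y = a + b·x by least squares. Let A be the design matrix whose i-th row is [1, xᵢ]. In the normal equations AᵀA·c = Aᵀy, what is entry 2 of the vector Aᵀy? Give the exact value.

531

Entry 2 ↔ basis x, so (Aᵀy)_{2} = Σᵢ (x)·yᵢ = (-1)·(-1) + (2)·(6) + (4)·(12) + (8)·(25) + (9)·(30) = 531.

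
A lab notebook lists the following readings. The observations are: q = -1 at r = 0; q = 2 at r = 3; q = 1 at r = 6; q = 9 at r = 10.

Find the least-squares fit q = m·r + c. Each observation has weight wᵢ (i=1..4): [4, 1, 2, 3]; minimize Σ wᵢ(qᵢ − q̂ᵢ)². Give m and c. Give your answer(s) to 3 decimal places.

Entries of AᵀWA: Σwᵢ·r·r = 381, Σwᵢ·r = 45, Σwᵢ·1 = 10.
Right-hand side: Σwᵢ·r·q = 288, Σwᵢ·q = 27.
So AᵀWA·[m, c]ᵀ = AᵀWq: [[381, 45]; [45, 10]]·[m, c]ᵀ = [288, 27]ᵀ.
Δ = 381·10 − 45² = 1785.
m = (288·10 − 45·27)/1785 = 111/119; c = (381·27 − 45·288)/1785 = -891/595.

m = 0.933, c = -1.497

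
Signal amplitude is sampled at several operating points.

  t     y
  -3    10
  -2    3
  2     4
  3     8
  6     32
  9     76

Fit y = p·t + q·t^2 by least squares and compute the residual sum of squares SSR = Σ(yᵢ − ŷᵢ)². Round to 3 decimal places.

Forming XᵀX = [[143, 945]; [945, 8051]] and Xᵀy = [872, 7498]ᵀ gives XᵀX·[p, q]ᵀ = Xᵀy.
Determinant 143·8051 − 945² = 258268.
p = (872·8051 − 945·7498)/258268 = -32569/129134; q = (143·7498 − 945·872)/258268 = 124087/129134.
Residuals: 38425/64567, -87042/64567, 42663/64567, 6998/64567, -69715/64567, 28129/64567; SSR = 256684/64567.

SSR = 3.975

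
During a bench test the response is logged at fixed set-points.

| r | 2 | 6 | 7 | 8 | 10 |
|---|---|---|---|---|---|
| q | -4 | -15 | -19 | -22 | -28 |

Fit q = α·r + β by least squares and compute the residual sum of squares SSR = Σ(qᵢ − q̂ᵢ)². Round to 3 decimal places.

The normal system AᵀA·[α, β]ᵀ = Aᵀq is [[253, 33]; [33, 5]]·[α, β]ᵀ = [-687, -88]ᵀ.
det = 253·5 − 33² = 176.
α = ((-687)·5 − 33·(-88))/176 = -531/176; β = (253·(-88) − 33·(-687))/176 = 37/16.
Residuals: -49/176, 139/176, -17/88, -31/176, -25/176; SSR = 139/176.

SSR = 0.790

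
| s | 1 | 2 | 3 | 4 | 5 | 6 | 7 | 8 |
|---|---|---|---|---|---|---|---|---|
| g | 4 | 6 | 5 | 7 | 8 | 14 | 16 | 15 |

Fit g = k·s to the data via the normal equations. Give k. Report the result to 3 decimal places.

From the data, Σs·s = 204.
Right-hand side: Σs·g = 415.
Hence k = 415 / 204 ≈ 2.03431.

k = 2.034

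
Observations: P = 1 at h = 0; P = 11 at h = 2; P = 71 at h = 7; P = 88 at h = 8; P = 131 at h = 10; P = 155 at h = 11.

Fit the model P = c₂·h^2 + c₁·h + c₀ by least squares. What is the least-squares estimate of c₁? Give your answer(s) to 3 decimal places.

c₁ = 2.826

Normal-equation sums: Σh^2·h^2 = 31154, Σh^2·h = 3194, Σh^2 = 338, Σh·h = 338, Σh = 38, Σ1 = 6.
For XᵀP: Σh^2·P = 41010, Σh·P = 4238, ΣP = 457.
Solving the 3×3 system (Gaussian elimination) gives c₂ = 52897/52140, c₁ = 373/132, c₀ = 442/395.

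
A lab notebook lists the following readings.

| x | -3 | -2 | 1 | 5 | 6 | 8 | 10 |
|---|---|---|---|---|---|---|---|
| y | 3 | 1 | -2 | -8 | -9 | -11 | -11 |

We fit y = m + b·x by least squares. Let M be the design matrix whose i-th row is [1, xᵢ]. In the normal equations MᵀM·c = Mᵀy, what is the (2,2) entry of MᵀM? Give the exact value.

Row 2 ↔ basis x, column 2 ↔ basis x, so (MᵀM)_{2,2} = Σᵢ (x)·(x) = (-3)·(-3) + (-2)·(-2) + (1)·(1) + (5)·(5) + (6)·(6) + (8)·(8) + (10)·(10) = 239.

239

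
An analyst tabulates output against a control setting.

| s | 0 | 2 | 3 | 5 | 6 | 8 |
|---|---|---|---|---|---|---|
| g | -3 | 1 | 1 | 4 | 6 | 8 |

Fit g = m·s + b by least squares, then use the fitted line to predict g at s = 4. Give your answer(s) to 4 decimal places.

ĝ = 2.8333

The normal equations are: 138·m + 24·b = 125;  24·m + 6·b = 17.
Δ = 138·6 − 24² = 252.
m = (125·6 − 24·17)/252 = 19/14; b = (138·17 − 24·125)/252 = -109/42.
At s = 4: ĝ = (19/14)·(4) + (-109/42)·(1) = 17/6.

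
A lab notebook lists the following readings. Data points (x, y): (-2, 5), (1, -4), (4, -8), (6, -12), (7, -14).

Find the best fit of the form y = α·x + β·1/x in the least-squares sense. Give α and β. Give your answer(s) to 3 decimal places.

α = -1.941, β = -2.055

From the data, Σx·x = 106, Σx·1/x = 5, Σ1/x·1/x = 9601/7056.
Moment sums: Σx·y = -216, Σ1/x·y = -25/2.
Eliminating β: (9601/7056)·(row 1) − 5·(row 2) gives (420653/3528)·α = (9601/7056)·(-216) − 5·(-25/2) = -11339/49, so α = -816408/420653.
Then β = ((-25/2) − 5·(-816408/420653))/(9601/7056) = -864360/420653.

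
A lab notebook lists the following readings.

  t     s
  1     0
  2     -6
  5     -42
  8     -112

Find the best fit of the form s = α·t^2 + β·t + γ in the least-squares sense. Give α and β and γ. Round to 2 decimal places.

α = -1.82, β = 0.43, γ = 1.01

The normal equations are: 4738·α + 646·β + 94·γ = -8242;  646·α + 94·β + 16·γ = -1118;  94·α + 16·β + 4·γ = -160.
Inverting the 3×3 Gram matrix, [α, β, γ]ᵀ = [-20/11, 71/165, 166/165]ᵀ.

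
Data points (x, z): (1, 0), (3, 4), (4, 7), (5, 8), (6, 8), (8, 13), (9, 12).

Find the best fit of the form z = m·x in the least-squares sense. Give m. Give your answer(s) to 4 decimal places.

m = 1.4655

The normal system MᵀM·[m]ᵀ = Mᵀz is [[232]]·[m]ᵀ = [340]ᵀ.
Hence m = 340 / 232 ≈ 1.46552.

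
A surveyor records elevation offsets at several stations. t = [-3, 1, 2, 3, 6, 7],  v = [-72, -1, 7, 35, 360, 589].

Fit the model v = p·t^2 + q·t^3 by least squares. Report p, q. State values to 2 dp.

p = -2.05, q = 2.01

Compute the Gram sums: Σt^2·t^2 = 3876, Σt^2·t^3 = 24616, Σt^3·t^3 = 165828.
Moment sums: Σt^2·v = 41515, Σt^3·v = 282731.
Normal equations: [[3876, 24616]; [24616, 165828]]·[p, q]ᵀ = [41515, 282731]ᵀ.
Eliminating q: 165828·(row 1) − 24616·(row 2) gives 36801872·p = 165828·41515 − 24616·282731 = -75356876, so p = -18839219/9200468.
Then q = (282731 − 24616·(-18839219/9200468))/165828 = 1087237/541204.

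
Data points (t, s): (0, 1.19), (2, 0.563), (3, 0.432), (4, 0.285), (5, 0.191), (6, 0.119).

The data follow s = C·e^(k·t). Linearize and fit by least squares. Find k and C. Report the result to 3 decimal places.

With ln sᵢ as the transformed response and tᵢ as the regressor:
Σt = 20.0000, Σ(t)² = 90.0000, Σln s = -6.2792, Σt·ln s = -29.7372.
Normal system: [[90.0000, 20.0000]; [20.0000, 6]]·[k, ln C]ᵀ = [-29.7372, -6.2792]ᵀ.
Δ = 90.0000·6 − (20.0000)² = 140.0000; k = (-29.7372·6 − 20.0000·-6.2792)/140.0000 = -0.37742, ln C = (90.0000·-6.2792 − 20.0000·-29.7372)/140.0000 = 0.21152, so C = exp(0.21152) = 1.23556.

k = -0.377, C = 1.236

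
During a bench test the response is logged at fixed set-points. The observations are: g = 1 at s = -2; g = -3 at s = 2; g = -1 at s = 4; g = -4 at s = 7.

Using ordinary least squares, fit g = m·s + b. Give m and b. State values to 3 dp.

Normal-equation sums: Σs·s = 73, Σs = 11, Σ1 = 4.
For Aᵀg: Σs·g = -40, Σg = -7.
So AᵀA·[m, b]ᵀ = Aᵀg: [[73, 11]; [11, 4]]·[m, b]ᵀ = [-40, -7]ᵀ.
Δ = 73·4 − 11² = 171.
m = ((-40)·4 − 11·(-7))/171 = -83/171; b = (73·(-7) − 11·(-40))/171 = -71/171.

m = -0.485, b = -0.415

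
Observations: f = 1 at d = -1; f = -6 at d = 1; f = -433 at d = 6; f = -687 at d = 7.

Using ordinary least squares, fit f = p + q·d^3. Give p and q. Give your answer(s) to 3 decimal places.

p = -2.425, q = -1.995

Compute the Gram sums: Σ1 = 4, Σd^3 = 559, Σd^3·d^3 = 164307.
Moment sums: Σf = -1125, Σd^3·f = -329176.
So MᵀM·[p, q]ᵀ = Mᵀf: [[4, 559]; [559, 164307]]·[p, q]ᵀ = [-1125, -329176]ᵀ.
Δ = 4·164307 − 559² = 344747.
p = ((-1125)·164307 − 559·(-329176))/344747 = -64307/26519; q = (4·(-329176) − 559·(-1125))/344747 = -687829/344747.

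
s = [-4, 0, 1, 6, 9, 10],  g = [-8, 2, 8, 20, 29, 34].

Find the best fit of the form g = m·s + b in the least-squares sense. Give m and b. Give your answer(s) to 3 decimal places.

m = 2.930, b = 3.422

Compute the Gram sums: Σs·s = 234, Σs = 22, Σ1 = 6.
Right-hand side: Σs·g = 761, Σg = 85.
MᵀM·[m, b]ᵀ = Mᵀg becomes [[234, 22]; [22, 6]]·[m, b]ᵀ = [761, 85]ᵀ.
Δ = 234·6 − 22² = 920.
m = (761·6 − 22·85)/920 = 337/115; b = (234·85 − 22·761)/920 = 787/230.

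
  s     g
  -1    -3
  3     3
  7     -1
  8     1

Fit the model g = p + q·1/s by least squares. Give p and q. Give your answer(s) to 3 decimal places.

p = 0.359, q = 3.596

Entries of MᵀM: Σ1 = 4, Σ1/s = -67/168, Σ1/s·1/s = 32377/28224.
Moment sums: Σg = 0, Σ1/s·g = 223/56.
Eliminating q: (32377/28224)·(row 1) − (-67/168)·(row 2) gives (13891/3136)·p = (32377/28224)·0 − (-67/168)·(223/56) = 14941/9408, so p = 14941/41673.
Then q = ((223/56) − (-67/168)·(14941/41673))/(32377/28224) = 49952/13891.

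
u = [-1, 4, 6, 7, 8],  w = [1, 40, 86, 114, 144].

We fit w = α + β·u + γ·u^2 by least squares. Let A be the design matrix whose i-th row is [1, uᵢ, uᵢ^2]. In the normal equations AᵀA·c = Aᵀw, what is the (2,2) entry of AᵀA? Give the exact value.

Row 2 ↔ basis u, column 2 ↔ basis u, so (AᵀA)_{2,2} = Σᵢ (u)·(u) = (-1)·(-1) + (4)·(4) + (6)·(6) + (7)·(7) + (8)·(8) = 166.

166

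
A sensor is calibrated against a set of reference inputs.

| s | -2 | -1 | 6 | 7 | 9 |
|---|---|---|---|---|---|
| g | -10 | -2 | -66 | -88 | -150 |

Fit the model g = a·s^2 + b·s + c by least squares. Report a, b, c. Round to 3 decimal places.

a = -1.948, b = 0.878, c = 0.099

AᵀA·[a, b, c]ᵀ = Aᵀg reads: 10275·a + 1279·b + 171·c = -18880;  1279·a + 171·b + 19·c = -2340;  171·a + 19·b + 5·c = -316.
(Σs^2·s^2 = 10275, Σs^2·s = 1279, Σs^2 = 171, Σs·s = 171, Σs = 19, Σ1 = 5, Σs^2·g = -18880, Σs·g = -2340, Σg = -316.)
Solving the 3×3 system (Gaussian elimination) gives a = -3885/1994, b = 22747/25922, c = 1281/12961.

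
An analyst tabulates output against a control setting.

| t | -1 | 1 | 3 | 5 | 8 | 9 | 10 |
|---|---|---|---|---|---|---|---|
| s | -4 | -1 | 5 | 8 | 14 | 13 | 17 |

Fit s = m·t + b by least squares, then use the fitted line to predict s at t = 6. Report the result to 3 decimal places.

Compute the Gram sums: Σt·t = 281, Σt = 35, Σ1 = 7.
For Xᵀs: Σt·s = 457, Σs = 52.
So XᵀX·[m, b]ᵀ = Xᵀs: [[281, 35]; [35, 7]]·[m, b]ᵀ = [457, 52]ᵀ.
Eliminating b: 7·(row 1) − 35·(row 2) gives 742·m = 7·457 − 35·52 = 1379, so m = 197/106.
Then b = (52 − 35·(197/106))/7 = -1383/742.
At t = 6: ŝ = (197/106)·(6) + (-1383/742)·(1) = 6891/742.

ŝ = 9.287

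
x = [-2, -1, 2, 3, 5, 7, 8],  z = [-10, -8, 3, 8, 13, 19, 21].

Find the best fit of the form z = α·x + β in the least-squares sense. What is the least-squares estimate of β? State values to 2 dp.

Sums needed: Σx·x = 156, Σx = 22, Σ1 = 7.
And Σx·z = 424, Σz = 46.
det = 156·7 − 22² = 608.
α = (424·7 − 22·46)/608 = 489/152; β = (156·46 − 22·424)/608 = -269/76.

β = -3.54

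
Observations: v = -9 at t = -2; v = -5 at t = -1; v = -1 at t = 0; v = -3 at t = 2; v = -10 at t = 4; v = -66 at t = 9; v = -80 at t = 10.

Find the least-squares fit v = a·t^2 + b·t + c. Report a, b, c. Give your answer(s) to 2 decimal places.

a = -0.96, b = 1.63, c = -1.87

Sums needed: Σt^2·t^2 = 16850, Σt^2·t = 1792, Σt^2 = 206, Σt·t = 206, Σt = 22, Σ1 = 7.
Moment sums: Σt^2·v = -13559, Σt·v = -1417, Σv = -174.
Normal equations: [[16850, 1792, 206]; [1792, 206, 22]; [206, 22, 7]]·[a, b, c]ᵀ = [-13559, -1417, -174]ᵀ.
Inverting the 3×3 Gram matrix, [a, b, c]ᵀ = [-185405/194054, 316787/194054, -181520/97027]ᵀ.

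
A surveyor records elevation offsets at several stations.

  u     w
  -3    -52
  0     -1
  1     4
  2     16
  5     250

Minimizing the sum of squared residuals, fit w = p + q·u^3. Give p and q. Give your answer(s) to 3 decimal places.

p = 0.776, q = 1.992

Compute the Gram sums: Σ1 = 5, Σu^3 = 107, Σu^3·u^3 = 16419.
And Σw = 217, Σu^3·w = 32786.
So AᵀA·[p, q]ᵀ = Aᵀw: [[5, 107]; [107, 16419]]·[p, q]ᵀ = [217, 32786]ᵀ.
det = 5·16419 − 107² = 70646.
p = (217·16419 − 107·32786)/70646 = 54821/70646; q = (5·32786 − 107·217)/70646 = 140711/70646.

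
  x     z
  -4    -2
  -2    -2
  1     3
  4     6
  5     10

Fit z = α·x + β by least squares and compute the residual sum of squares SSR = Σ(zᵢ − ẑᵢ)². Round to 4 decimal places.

SSR = 7.1667

The normal equations are: 62·α + 4·β = 89;  4·α + 5·β = 15.
(Σx·x = 62, Σx = 4, Σ1 = 5, Σx·z = 89, Σz = 15.)
Eliminating β: 5·(row 1) − 4·(row 2) gives 294·α = 5·89 − 4·15 = 385, so α = 55/42.
Then β = (15 − 4·(55/42))/5 = 41/21.
Residuals: 9/7, -4/3, -11/42, -25/21, 3/2; SSR = 43/6.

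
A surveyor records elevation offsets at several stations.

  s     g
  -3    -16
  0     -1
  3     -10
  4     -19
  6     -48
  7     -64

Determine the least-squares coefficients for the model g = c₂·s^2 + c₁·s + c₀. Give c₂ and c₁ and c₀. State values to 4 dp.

Normal-equation sums: Σs^2·s^2 = 4115, Σs^2·s = 623, Σs^2 = 119, Σs·s = 119, Σs = 17, Σ1 = 6.
And Σs^2·g = -5402, Σs·g = -794, Σg = -158.
XᵀX·[c₂, c₁, c₀]ᵀ = Xᵀg becomes [[4115, 623, 119]; [623, 119, 17]; [119, 17, 6]]·[c₂, c₁, c₀]ᵀ = [-5402, -794, -158]ᵀ.
Solving the 3×3 system (Gaussian elimination) gives c₂ = -514/355, c₁ = 1692/1775, c₀ = -564/1775.

c₂ = -1.4479, c₁ = 0.9532, c₀ = -0.3177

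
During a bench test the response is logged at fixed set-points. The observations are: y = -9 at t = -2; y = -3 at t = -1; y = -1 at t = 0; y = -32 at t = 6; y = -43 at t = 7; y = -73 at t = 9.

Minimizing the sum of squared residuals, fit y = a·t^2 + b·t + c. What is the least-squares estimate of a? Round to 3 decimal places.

Setting ∂/∂a … = 0 gives: 10275·a + 1279·b + 171·c = -9211;  1279·a + 171·b + 19·c = -1129;  171·a + 19·b + 6·c = -161.
(Σt^2·t^2 = 10275, Σt^2·t = 1279, Σt^2 = 171, Σt·t = 171, Σt = 19, Σ1 = 6, Σt^2·y = -9211, Σt·y = -1129, Σy = -161.)
Inverting the 3×3 Gram matrix, [a, b, c]ᵀ = [-33415/32856, 12933/10952, -13043/8214]ᵀ.

a = -1.017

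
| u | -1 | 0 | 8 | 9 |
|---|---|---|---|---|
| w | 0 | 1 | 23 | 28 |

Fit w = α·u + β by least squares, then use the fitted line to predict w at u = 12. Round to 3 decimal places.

ŵ = 35.244

Setting ∂/∂α … = 0 gives: 146·α + 16·β = 436;  16·α + 4·β = 52.
det = 146·4 − 16² = 328.
α = (436·4 − 16·52)/328 = 114/41; β = (146·52 − 16·436)/328 = 77/41.
At u = 12: ŵ = (114/41)·(12) + (77/41)·(1) = 1445/41.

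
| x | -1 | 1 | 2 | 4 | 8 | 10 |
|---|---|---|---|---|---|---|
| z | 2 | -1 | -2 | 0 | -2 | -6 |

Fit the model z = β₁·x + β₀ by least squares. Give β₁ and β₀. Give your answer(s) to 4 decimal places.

With design matrix A, AᵀA = [[186, 24]; [24, 6]] and Aᵀz = [-83, -9]ᵀ.
det = 186·6 − 24² = 540.
β₁ = ((-83)·6 − 24·(-9))/540 = -47/90; β₀ = (186·(-9) − 24·(-83))/540 = 53/90.

β₁ = -0.5222, β₀ = 0.5889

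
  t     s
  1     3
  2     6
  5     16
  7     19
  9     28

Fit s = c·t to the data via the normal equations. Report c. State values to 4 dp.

XᵀX·[c]ᵀ = Xᵀs reads: 160·c = 480.
(Σt·t = 160, Σt·s = 480.)
c = 480/160 = 3.

c = 3.0000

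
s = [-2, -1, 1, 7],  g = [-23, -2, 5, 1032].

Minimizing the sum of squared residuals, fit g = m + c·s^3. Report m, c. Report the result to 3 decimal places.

m = 1.343, c = 3.005

The normal system MᵀM·[m, c]ᵀ = Mᵀg is [[4, 335]; [335, 117715]]·[m, c]ᵀ = [1012, 354167]ᵀ.
Determinant 4·117715 − 335² = 358635.
m = (1012·117715 − 335·354167)/358635 = 32109/23909; c = (4·354167 − 335·1012)/358635 = 359216/119545.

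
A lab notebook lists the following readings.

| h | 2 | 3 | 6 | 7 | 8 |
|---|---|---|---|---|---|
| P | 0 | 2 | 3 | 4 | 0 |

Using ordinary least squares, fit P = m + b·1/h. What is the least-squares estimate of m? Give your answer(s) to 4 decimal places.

Compute the Gram sums: Σ1 = 5, Σ1/h = 71/56, Σ1/h·1/h = 11993/28224.
And ΣP = 9, Σ1/h·P = 73/42.
Normal equations: [[5, 71/56]; [71/56, 11993/28224]]·[m, b]ᵀ = [9, 73/42]ᵀ.
Determinant 5·(11993/28224) − (71/56)² = 3649/7056.
m = (9·(11993/28224) − (71/56)·(73/42))/(3649/7056) = 45741/14596; b = (5·(73/42) − (71/56)·9)/(3649/7056) = -19194/3649.

m = 3.1338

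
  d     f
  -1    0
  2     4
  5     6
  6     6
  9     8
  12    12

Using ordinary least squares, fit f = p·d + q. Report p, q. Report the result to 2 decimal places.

p = 0.84, q = 1.38

AᵀA·[p, q]ᵀ = Aᵀf reads: 291·p + 33·q = 290;  33·p + 6·q = 36.
det = 291·6 − 33² = 657.
p = (290·6 − 33·36)/657 = 184/219; q = (291·36 − 33·290)/657 = 302/219.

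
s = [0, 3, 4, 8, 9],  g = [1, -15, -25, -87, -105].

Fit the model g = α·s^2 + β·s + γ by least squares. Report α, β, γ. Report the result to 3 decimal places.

Entries of XᵀX: Σs^2·s^2 = 10994, Σs^2·s = 1332, Σs^2 = 170, Σs·s = 170, Σs = 24, Σ1 = 5.
For Xᵀg: Σs^2·g = -14608, Σs·g = -1786, Σg = -231.
Normal equations: [[10994, 1332, 170]; [1332, 170, 24]; [170, 24, 5]]·[α, β, γ]ᵀ = [-14608, -1786, -231]ᵀ.
Row-reducing yields α = -25855/24339, β = -19107/8113, γ = 29749/24339.

α = -1.062, β = -2.355, γ = 1.222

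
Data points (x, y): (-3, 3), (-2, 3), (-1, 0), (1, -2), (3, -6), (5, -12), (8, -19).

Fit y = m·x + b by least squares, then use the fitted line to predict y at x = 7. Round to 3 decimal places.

ŷ = -15.782

From the data, Σx·x = 113, Σx = 11, Σ1 = 7.
Right-hand side: Σx·y = -247, Σy = -33.
So AᵀA·[m, b]ᵀ = Aᵀy: [[113, 11]; [11, 7]]·[m, b]ᵀ = [-247, -33]ᵀ.
Determinant 113·7 − 11² = 670.
m = ((-247)·7 − 11·(-33))/670 = -683/335; b = (113·(-33) − 11·(-247))/670 = -506/335.
At x = 7: ŷ = (-683/335)·(7) + (-506/335)·(1) = -5287/335.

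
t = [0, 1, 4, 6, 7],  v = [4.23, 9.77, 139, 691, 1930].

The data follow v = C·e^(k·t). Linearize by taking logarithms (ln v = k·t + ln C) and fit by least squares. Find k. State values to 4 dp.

Taking logs, ln v = k·t + ln C, so regress ln v on t.
Σt = 18.0000, Σ(t)² = 102.0000, Σln v = 22.7594, Σt·ln v = 114.2030.
Equations: 102.0000·k + 18.0000·ln C = 114.2030;  18.0000·k + 5·ln C = 22.7594.
Slope k = (n·Σt·ln v − Σt·Σln v)/(n·Σ(t)² − (Σt)²) = (5·114.2030 − 18.0000·22.7594)/186.0000 = 0.86745; ln C = (Σln v − k·Σt)/n = 1.42906.

k = 0.8674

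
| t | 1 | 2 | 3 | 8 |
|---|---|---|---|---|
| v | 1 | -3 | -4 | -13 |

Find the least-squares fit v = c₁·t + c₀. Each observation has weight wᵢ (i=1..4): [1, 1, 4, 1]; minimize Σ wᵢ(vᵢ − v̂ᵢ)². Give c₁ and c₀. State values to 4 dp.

c₁ = -1.8738, c₀ = 1.7282

AᵀWA·[c₁, c₀]ᵀ = AᵀWv reads: 105·c₁ + 23·c₀ = -157;  23·c₁ + 7·c₀ = -31.
Δ = 105·7 − 23² = 206.
c₁ = ((-157)·7 − 23·(-31))/206 = -193/103; c₀ = (105·(-31) − 23·(-157))/206 = 178/103.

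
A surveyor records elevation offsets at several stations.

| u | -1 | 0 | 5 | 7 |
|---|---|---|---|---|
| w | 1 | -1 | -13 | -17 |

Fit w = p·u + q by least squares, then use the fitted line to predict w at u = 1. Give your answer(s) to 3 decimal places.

Entries of MᵀM: Σu·u = 75, Σu = 11, Σ1 = 4.
Right-hand side: Σu·w = -185, Σw = -30.
Eliminating q: 4·(row 1) − 11·(row 2) gives 179·p = 4·(-185) − 11·(-30) = -410, so p = -410/179.
Then q = ((-30) − 11·(-410/179))/4 = -215/179.
At u = 1: ŵ = (-410/179)·(1) + (-215/179)·(1) = -625/179.

ŵ = -3.492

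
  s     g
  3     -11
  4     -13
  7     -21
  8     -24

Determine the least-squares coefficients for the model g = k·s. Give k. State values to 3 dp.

k = -3.072

The normal system XᵀX·[k]ᵀ = Xᵀg is [[138]]·[k]ᵀ = [-424]ᵀ.
k = (-424)/138 = -3.07246.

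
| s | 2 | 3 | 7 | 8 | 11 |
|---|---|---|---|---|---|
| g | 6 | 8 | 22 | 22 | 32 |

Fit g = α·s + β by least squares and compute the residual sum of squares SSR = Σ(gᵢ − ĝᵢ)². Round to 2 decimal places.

Forming AᵀA = [[247, 31]; [31, 5]] and Aᵀg = [718, 90]ᵀ gives AᵀA·[α, β]ᵀ = Aᵀg.
det = 247·5 − 31² = 274.
α = (718·5 − 31·90)/274 = 400/137; β = (247·90 − 31·718)/274 = -14/137.
Residuals: 36/137, -90/137, 228/137, -172/137, -2/137; SSR = 664/137.

SSR = 4.85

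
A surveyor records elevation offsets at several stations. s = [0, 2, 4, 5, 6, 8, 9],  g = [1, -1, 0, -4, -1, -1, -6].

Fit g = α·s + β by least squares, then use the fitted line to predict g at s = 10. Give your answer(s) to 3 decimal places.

Compute the Gram sums: Σs·s = 226, Σs = 34, Σ1 = 7.
And Σs·g = -90, Σg = -12.
Δ = 226·7 − 34² = 426.
α = ((-90)·7 − 34·(-12))/426 = -37/71; β = (226·(-12) − 34·(-90))/426 = 58/71.
At s = 10: ĝ = (-37/71)·(10) + (58/71)·(1) = -312/71.

ĝ = -4.394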